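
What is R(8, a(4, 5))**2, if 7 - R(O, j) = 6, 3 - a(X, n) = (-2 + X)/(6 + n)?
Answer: 1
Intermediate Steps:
a(X, n) = 3 - (-2 + X)/(6 + n)
R(O, j) = 1 (R(O, j) = 7 - 1*6 = 7 - 6 = 1)
R(8, a(4, 5))**2 = 1**2 = 1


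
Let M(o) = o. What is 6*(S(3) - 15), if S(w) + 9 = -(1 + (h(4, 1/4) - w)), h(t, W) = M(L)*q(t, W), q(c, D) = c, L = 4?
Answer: -228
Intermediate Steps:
h(t, W) = 4*t
S(w) = -26 + w (S(w) = -9 - (1 + (4*4 - w)) = -9 - (1 + (16 - w)) = -9 - (17 - w) = -9 + (-17 + w) = -26 + w)
6*(S(3) - 15) = 6*((-26 + 3) - 15) = 6*(-23 - 15) = 6*(-38) = -228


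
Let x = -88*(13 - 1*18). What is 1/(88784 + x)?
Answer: 1/89224 ≈ 1.1208e-5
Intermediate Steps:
x = 440 (x = -88*(13 - 18) = -88*(-5) = 440)
1/(88784 + x) = 1/(88784 + 440) = 1/89224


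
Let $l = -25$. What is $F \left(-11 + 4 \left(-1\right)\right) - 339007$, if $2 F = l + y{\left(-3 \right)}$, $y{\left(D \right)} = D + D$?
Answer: $- \frac{677549}{2} \approx -3.3877 \cdot 10^{5}$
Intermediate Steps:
$y{\left(D \right)} = 2 D$
$F = - \frac{31}{2}$ ($F = \frac{-25 + 2 \left(-3\right)}{2} = \frac{-25 - 6}{2} = \frac{1}{2} \left(-31\right) = - \frac{31}{2} \approx -15.5$)
$F \left(-11 + 4 \left(-1\right)\right) - 339007 = - \frac{31 \left(-11 + 4 \left(-1\right)\right)}{2} - 339007 = - \frac{31 \left(-11 - 4\right)}{2} - 339007 = \left(- \frac{31}{2}\right) \left(-15\right) - 339007 = \frac{465}{2} - 339007 = - \frac{677549}{2}$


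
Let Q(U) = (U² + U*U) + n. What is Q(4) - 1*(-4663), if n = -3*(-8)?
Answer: 4719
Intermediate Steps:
n = 24
Q(U) = 24 + 2*U² (Q(U) = (U² + U*U) + 24 = (U² + U²) + 24 = 2*U² + 24 = 24 + 2*U²)
Q(4) - 1*(-4663) = (24 + 2*4²) - 1*(-4663) = (24 + 2*16) + 4663 = (24 + 32) + 4663 = 56 + 4663 = 4719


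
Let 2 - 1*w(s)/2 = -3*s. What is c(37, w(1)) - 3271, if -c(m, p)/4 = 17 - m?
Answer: -3191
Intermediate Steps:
w(s) = 4 + 6*s (w(s) = 4 - (-6)*s = 4 + 6*s)
c(m, p) = -68 + 4*m (c(m, p) = -4*(17 - m) = -68 + 4*m)
c(37, w(1)) - 3271 = (-68 + 4*37) - 3271 = (-68 + 148) - 3271 = 80 - 3271 = -3191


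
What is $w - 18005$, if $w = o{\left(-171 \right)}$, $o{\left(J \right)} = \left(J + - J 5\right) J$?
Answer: $-134969$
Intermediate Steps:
$o{\left(J \right)} = - 4 J^{2}$ ($o{\left(J \right)} = \left(J - 5 J\right) J = - 4 J J = - 4 J^{2}$)
$w = -116964$ ($w = - 4 \left(-171\right)^{2} = \left(-4\right) 29241 = -116964$)
$w - 18005 = -116964 - 18005 = -134969$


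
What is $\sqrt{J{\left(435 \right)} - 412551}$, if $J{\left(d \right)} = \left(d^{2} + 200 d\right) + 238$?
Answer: $2 i \sqrt{34022} \approx 368.9 i$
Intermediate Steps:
$J{\left(d \right)} = 238 + d^{2} + 200 d$
$\sqrt{J{\left(435 \right)} - 412551} = \sqrt{\left(238 + 435^{2} + 200 \cdot 435\right) - 412551} = \sqrt{\left(238 + 189225 + 87000\right) - 412551} = \sqrt{276463 - 412551} = \sqrt{-136088} = 2 i \sqrt{34022}$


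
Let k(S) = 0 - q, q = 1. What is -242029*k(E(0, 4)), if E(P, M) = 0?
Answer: 242029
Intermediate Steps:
k(S) = -1 (k(S) = 0 - 1*1 = 0 - 1 = -1)
-242029*k(E(0, 4)) = -242029*(-1) = 242029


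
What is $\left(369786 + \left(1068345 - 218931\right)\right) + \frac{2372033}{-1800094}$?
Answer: $\frac{2194672232767}{1800094} \approx 1.2192 \cdot 10^{6}$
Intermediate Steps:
$\left(369786 + \left(1068345 - 218931\right)\right) + \frac{2372033}{-1800094} = \left(369786 + 849414\right) + 2372033 \left(- \frac{1}{1800094}\right) = 1219200 - \frac{2372033}{1800094} = \frac{2194672232767}{1800094}$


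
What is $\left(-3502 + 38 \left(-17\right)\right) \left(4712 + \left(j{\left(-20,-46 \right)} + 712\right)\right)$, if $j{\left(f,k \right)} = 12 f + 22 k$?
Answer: $-17305456$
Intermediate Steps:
$\left(-3502 + 38 \left(-17\right)\right) \left(4712 + \left(j{\left(-20,-46 \right)} + 712\right)\right) = \left(-3502 + 38 \left(-17\right)\right) \left(4712 + \left(\left(12 \left(-20\right) + 22 \left(-46\right)\right) + 712\right)\right) = \left(-3502 - 646\right) \left(4712 + \left(\left(-240 - 1012\right) + 712\right)\right) = - 4148 \left(4712 + \left(-1252 + 712\right)\right) = - 4148 \left(4712 - 540\right) = \left(-4148\right) 4172 = -17305456$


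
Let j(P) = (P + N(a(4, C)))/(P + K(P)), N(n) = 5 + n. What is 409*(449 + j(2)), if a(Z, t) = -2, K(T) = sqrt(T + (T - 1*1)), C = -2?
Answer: 187731 - 2045*sqrt(3) ≈ 1.8419e+5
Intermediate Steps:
K(T) = sqrt(-1 + 2*T) (K(T) = sqrt(T + (T - 1)) = sqrt(T + (-1 + T)) = sqrt(-1 + 2*T))
j(P) = (3 + P)/(P + sqrt(-1 + 2*P)) (j(P) = (P + (5 - 2))/(P + sqrt(-1 + 2*P)) = (P + 3)/(P + sqrt(-1 + 2*P)) = (3 + P)/(P + sqrt(-1 + 2*P)))
409*(449 + j(2)) = 409*(449 + (3 + 2)/(2 + sqrt(-1 + 2*2))) = 409*(449 + 5/(2 + sqrt(-1 + 4))) = 409*(449 + 5/(2 + sqrt(3))) = 183641 + 2045/(2 + sqrt(3))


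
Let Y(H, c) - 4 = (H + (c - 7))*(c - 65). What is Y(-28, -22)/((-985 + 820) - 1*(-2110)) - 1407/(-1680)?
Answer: 105471/31120 ≈ 3.3892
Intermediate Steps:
Y(H, c) = 4 + (-65 + c)*(-7 + H + c) (Y(H, c) = 4 + (H + (c - 7))*(c - 65) = 4 + (H + (-7 + c))*(-65 + c) = 4 + (-7 + H + c)*(-65 + c) = 4 + (-65 + c)*(-7 + H + c))
Y(-28, -22)/((-985 + 820) - 1*(-2110)) - 1407/(-1680) = (459 + (-22)² - 72*(-22) - 65*(-28) - 28*(-22))/((-985 + 820) - 1*(-2110)) - 1407/(-1680) = (459 + 484 + 1584 + 1820 + 616)/(-165 + 2110) - 1407*(-1/1680) = 4963/1945 + 67/80 = 105471/31120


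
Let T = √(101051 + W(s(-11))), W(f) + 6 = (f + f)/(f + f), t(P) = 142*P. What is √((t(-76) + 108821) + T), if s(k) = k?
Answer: √(98029 + √101046) ≈ 313.60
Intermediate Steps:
W(f) = -5 (W(f) = -6 + (f + f)/(f + f) = -6 + (2*f)/((2*f)) = -6 + (2*f)*(1/(2*f)) = -6 + 1 = -5)
T = √101046 (T = √(101051 - 5) = √101046 ≈ 317.88)
√((t(-76) + 108821) + T) = √((142*(-76) + 108821) + √101046) = √((-10792 + 108821) + √101046) = √(98029 + √101046)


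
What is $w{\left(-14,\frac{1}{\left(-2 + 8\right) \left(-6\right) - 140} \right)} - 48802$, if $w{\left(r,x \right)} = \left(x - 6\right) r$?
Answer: $- \frac{4287177}{88} \approx -48718.0$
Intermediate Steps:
$w{\left(r,x \right)} = r \left(-6 + x\right)$ ($w{\left(r,x \right)} = \left(-6 + x\right) r = r \left(-6 + x\right)$)
$w{\left(-14,\frac{1}{\left(-2 + 8\right) \left(-6\right) - 140} \right)} - 48802 = - 14 \left(-6 + \frac{1}{\left(-2 + 8\right) \left(-6\right) - 140}\right) - 48802 = - 14 \left(-6 + \frac{1}{6 \left(-6\right) - 140}\right) - 48802 = - 14 \left(-6 + \frac{1}{-36 - 140}\right) - 48802 = - 14 \left(-6 + \frac{1}{-176}\right) - 48802 = - 14 \left(-6 - \frac{1}{176}\right) - 48802 = \left(-14\right) \left(- \frac{1057}{176}\right) - 48802 = \frac{7399}{88} - 48802 = - \frac{4287177}{88}$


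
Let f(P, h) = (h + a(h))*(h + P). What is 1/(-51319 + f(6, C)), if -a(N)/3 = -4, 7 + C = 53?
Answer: -1/48303 ≈ -2.0703e-5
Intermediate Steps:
C = 46 (C = -7 + 53 = 46)
a(N) = 12 (a(N) = -3*(-4) = 12)
f(P, h) = (12 + h)*(P + h) (f(P, h) = (h + 12)*(h + P) = (12 + h)*(P + h))
1/(-51319 + f(6, C)) = 1/(-51319 + (46**2 + 12*6 + 12*46 + 6*46)) = 1/(-51319 + (2116 + 72 + 552 + 276)) = 1/(-51319 + 3016) = 1/(-48303) = -1/48303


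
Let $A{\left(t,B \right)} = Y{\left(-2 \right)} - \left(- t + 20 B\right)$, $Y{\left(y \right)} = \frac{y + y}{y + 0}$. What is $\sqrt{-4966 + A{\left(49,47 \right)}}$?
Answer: $i \sqrt{5855} \approx 76.518 i$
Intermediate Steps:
$Y{\left(y \right)} = 2$ ($Y{\left(y \right)} = \frac{2 y}{y} = 2$)
$A{\left(t,B \right)} = 2 + t - 20 B$ ($A{\left(t,B \right)} = 2 - \left(- t + 20 B\right) = 2 + t - 20 B$)
$\sqrt{-4966 + A{\left(49,47 \right)}} = \sqrt{-4966 + \left(2 + 49 - 940\right)} = \sqrt{-4966 - 889} = \sqrt{-5855} = i \sqrt{5855}$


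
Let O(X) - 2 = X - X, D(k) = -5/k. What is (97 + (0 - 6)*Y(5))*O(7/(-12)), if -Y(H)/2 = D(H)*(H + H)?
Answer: -46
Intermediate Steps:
Y(H) = 20 (Y(H) = -2*(-5/H)*(H + H) = -2*(-5/H)*2*H = -2*(-10) = 20)
O(X) = 2 (O(X) = 2 + (X - X) = 2 + 0 = 2)
(97 + (0 - 6)*Y(5))*O(7/(-12)) = (97 + (0 - 6)*20)*2 = (97 - 6*20)*2 = (97 - 120)*2 = -23*2 = -46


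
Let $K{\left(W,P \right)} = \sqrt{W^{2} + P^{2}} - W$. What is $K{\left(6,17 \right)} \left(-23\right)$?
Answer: $138 - 115 \sqrt{13} \approx -276.64$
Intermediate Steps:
$K{\left(W,P \right)} = \sqrt{P^{2} + W^{2}} - W$
$K{\left(6,17 \right)} \left(-23\right) = \left(\sqrt{17^{2} + 6^{2}} - 6\right) \left(-23\right) = \left(\sqrt{289 + 36} - 6\right) \left(-23\right) = \left(\sqrt{325} - 6\right) \left(-23\right) = \left(5 \sqrt{13} - 6\right) \left(-23\right) = \left(-6 + 5 \sqrt{13}\right) \left(-23\right) = 138 - 115 \sqrt{13}$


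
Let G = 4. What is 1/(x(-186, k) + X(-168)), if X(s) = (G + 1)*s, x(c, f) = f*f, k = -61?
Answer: 1/2881 ≈ 0.00034710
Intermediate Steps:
x(c, f) = f²
X(s) = 5*s (X(s) = (4 + 1)*s = 5*s)
1/(x(-186, k) + X(-168)) = 1/((-61)² + 5*(-168)) = 1/(3721 - 840) = 1/2881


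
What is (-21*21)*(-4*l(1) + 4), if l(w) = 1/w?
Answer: 0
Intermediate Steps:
(-21*21)*(-4*l(1) + 4) = (-21*21)*(-4/1 + 4) = -441*(-4*1 + 4) = -441*(-4 + 4) = -441*0 = 0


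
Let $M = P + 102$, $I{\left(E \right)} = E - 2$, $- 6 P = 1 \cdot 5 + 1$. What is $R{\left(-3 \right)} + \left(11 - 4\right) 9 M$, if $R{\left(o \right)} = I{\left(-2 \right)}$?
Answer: $6359$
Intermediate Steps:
$P = -1$ ($P = - \frac{1 \cdot 5 + 1}{6} = - \frac{5 + 1}{6} = \left(- \frac{1}{6}\right) 6 = -1$)
$I{\left(E \right)} = -2 + E$
$R{\left(o \right)} = -4$ ($R{\left(o \right)} = -2 - 2 = -4$)
$M = 101$ ($M = -1 + 102 = 101$)
$R{\left(-3 \right)} + \left(11 - 4\right) 9 M = -4 + \left(11 - 4\right) 9 \cdot 101 = -4 + 7 \cdot 9 \cdot 101 = -4 + 63 \cdot 101 = -4 + 6363 = 6359$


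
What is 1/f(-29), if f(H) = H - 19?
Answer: -1/48 ≈ -0.020833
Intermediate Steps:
f(H) = -19 + H
1/f(-29) = 1/(-19 - 29) = 1/(-48) = -1/48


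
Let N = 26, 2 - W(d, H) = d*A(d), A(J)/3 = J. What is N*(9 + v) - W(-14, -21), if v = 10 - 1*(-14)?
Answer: 1444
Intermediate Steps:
A(J) = 3*J
v = 24 (v = 10 + 14 = 24)
W(d, H) = 2 - 3*d**2 (W(d, H) = 2 - d*3*d = 2 - 3*d**2)
N*(9 + v) - W(-14, -21) = 26*(9 + 24) - (2 - 3*(-14)**2) = 26*33 - (2 - 3*196) = 858 - (2 - 588) = 858 - 1*(-586) = 858 + 586 = 1444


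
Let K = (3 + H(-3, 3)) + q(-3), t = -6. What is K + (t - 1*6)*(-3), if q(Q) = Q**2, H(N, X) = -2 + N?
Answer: 43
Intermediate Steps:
K = 7 (K = (3 + (-2 - 3)) + (-3)**2 = (3 - 5) + 9 = -2 + 9 = 7)
K + (t - 1*6)*(-3) = 7 + (-6 - 1*6)*(-3) = 7 + (-6 - 6)*(-3) = 7 - 12*(-3) = 7 + 36 = 43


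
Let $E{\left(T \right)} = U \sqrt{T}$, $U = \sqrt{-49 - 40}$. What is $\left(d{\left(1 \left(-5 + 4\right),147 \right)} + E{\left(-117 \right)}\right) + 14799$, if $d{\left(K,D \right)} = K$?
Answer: $14798 - 3 \sqrt{1157} \approx 14696.0$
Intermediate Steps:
$U = i \sqrt{89}$ ($U = \sqrt{-89} = i \sqrt{89} \approx 9.434 i$)
$E{\left(T \right)} = i \sqrt{89} \sqrt{T}$
$\left(d{\left(1 \left(-5 + 4\right),147 \right)} + E{\left(-117 \right)}\right) + 14799 = \left(1 \left(-5 + 4\right) + i \sqrt{89} \sqrt{-117}\right) + 14799 = \left(1 \left(-1\right) + i \sqrt{89} \cdot 3 i \sqrt{13}\right) + 14799 = \left(-1 - 3 \sqrt{1157}\right) + 14799 = 14798 - 3 \sqrt{1157}$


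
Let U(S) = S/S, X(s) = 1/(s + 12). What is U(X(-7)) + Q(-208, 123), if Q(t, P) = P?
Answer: 124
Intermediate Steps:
X(s) = 1/(12 + s)
U(S) = 1
U(X(-7)) + Q(-208, 123) = 1 + 123 = 124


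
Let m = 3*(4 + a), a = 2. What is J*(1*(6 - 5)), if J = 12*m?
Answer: 216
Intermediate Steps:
m = 18 (m = 3*(4 + 2) = 3*6 = 18)
J = 216 (J = 12*18 = 216)
J*(1*(6 - 5)) = 216*(1*(6 - 5)) = 216*(1*1) = 216*1 = 216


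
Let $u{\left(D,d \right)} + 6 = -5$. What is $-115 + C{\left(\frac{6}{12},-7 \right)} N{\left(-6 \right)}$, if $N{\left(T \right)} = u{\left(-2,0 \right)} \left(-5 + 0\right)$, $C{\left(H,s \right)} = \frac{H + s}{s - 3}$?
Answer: $- \frac{317}{4} \approx -79.25$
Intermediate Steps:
$u{\left(D,d \right)} = -11$ ($u{\left(D,d \right)} = -6 - 5 = -11$)
$C{\left(H,s \right)} = \frac{H + s}{-3 + s}$
$N{\left(T \right)} = 55$ ($N{\left(T \right)} = - 11 \left(-5 + 0\right) = \left(-11\right) \left(-5\right) = 55$)
$-115 + C{\left(\frac{6}{12},-7 \right)} N{\left(-6 \right)} = -115 + \frac{\frac{6}{12} - 7}{-3 - 7} \cdot 55 = -115 + \frac{6 \cdot \frac{1}{12} - 7}{-10} \cdot 55 = -115 + - \frac{\frac{1}{2} - 7}{10} \cdot 55 = -115 + \left(- \frac{1}{10}\right) \left(- \frac{13}{2}\right) 55 = -115 + \frac{13}{20} \cdot 55 = -115 + \frac{143}{4} = - \frac{317}{4}$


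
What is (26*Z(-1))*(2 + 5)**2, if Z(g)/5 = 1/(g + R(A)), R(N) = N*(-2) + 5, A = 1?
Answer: 3185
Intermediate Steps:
R(N) = 5 - 2*N (R(N) = -2*N + 5 = 5 - 2*N)
Z(g) = 5/(3 + g) (Z(g) = 5/(g + (5 - 2*1)) = 5/(g + (5 - 2)) = 5/(g + 3) = 5/(3 + g))
(26*Z(-1))*(2 + 5)**2 = (26*(5/(3 - 1)))*(2 + 5)**2 = (26*(5/2))*7**2 = (26*(5*(1/2)))*49 = (26*(5/2))*49 = 65*49 = 3185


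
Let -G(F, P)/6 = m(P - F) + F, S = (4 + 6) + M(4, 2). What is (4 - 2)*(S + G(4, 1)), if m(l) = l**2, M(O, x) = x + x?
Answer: -128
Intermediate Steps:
M(O, x) = 2*x
S = 14 (S = (4 + 6) + 2*2 = 10 + 4 = 14)
G(F, P) = -6*F - 6*(P - F)**2 (G(F, P) = -6*((P - F)**2 + F) = -6*(F + (P - F)**2) = -6*F - 6*(P - F)**2)
(4 - 2)*(S + G(4, 1)) = (4 - 2)*(14 + (-6*4 - 6*(4 - 1*1)**2)) = 2*(14 + (-24 - 6*(4 - 1)**2)) = 2*(14 + (-24 - 6*3**2)) = 2*(14 + (-24 - 6*9)) = 2*(14 + (-24 - 54)) = 2*(14 - 78) = 2*(-64) = -128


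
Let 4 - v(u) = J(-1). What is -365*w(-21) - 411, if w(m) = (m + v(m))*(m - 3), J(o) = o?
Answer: -140571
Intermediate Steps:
v(u) = 5 (v(u) = 4 - 1*(-1) = 4 + 1 = 5)
w(m) = (-3 + m)*(5 + m) (w(m) = (m + 5)*(m - 3) = (5 + m)*(-3 + m) = (-3 + m)*(5 + m))
-365*w(-21) - 411 = -365*(-15 + (-21)² + 2*(-21)) - 411 = -365*(-15 + 441 - 42) - 411 = -365*384 - 411 = -140160 - 411 = -140571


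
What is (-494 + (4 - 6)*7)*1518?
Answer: -771144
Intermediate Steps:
(-494 + (4 - 6)*7)*1518 = (-494 - 2*7)*1518 = (-494 - 14)*1518 = -508*1518 = -771144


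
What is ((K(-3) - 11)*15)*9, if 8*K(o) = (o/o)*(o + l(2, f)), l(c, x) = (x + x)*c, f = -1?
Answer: -12825/8 ≈ -1603.1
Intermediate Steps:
l(c, x) = 2*c*x (l(c, x) = (2*x)*c = 2*c*x)
K(o) = -½ + o/8 (K(o) = ((o/o)*(o + 2*2*(-1)))/8 = (1*(o - 4))/8 = (1*(-4 + o))/8 = (-4 + o)/8 = -½ + o/8)
((K(-3) - 11)*15)*9 = (((-½ + (⅛)*(-3)) - 11)*15)*9 = (((-½ - 3/8) - 11)*15)*9 = ((-7/8 - 11)*15)*9 = -95/8*15*9 = -1425/8*9 = -12825/8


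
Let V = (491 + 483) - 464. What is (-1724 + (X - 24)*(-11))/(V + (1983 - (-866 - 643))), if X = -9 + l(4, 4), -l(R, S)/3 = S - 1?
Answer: -631/2001 ≈ -0.31534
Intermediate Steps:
l(R, S) = 3 - 3*S (l(R, S) = -3*(S - 1) = -3*(-1 + S) = 3 - 3*S)
V = 510 (V = 974 - 464 = 510)
X = -18 (X = -9 + (3 - 3*4) = -9 + (3 - 12) = -9 - 9 = -18)
(-1724 + (X - 24)*(-11))/(V + (1983 - (-866 - 643))) = (-1724 + (-18 - 24)*(-11))/(510 + (1983 - (-866 - 643))) = (-1724 - 42*(-11))/(510 + (1983 - 1*(-1509))) = (-1724 + 462)/(510 + (1983 + 1509)) = -1262/(510 + 3492) = -1262/4002 = -1262*1/4002 = -631/2001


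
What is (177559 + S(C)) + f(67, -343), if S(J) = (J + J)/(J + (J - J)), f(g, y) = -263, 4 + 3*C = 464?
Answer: 177298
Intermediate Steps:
C = 460/3 (C = -4/3 + (⅓)*464 = -4/3 + 464/3 = 460/3 ≈ 153.33)
S(J) = 2 (S(J) = (2*J)/(J + 0) = (2*J)/J = 2)
(177559 + S(C)) + f(67, -343) = (177559 + 2) - 263 = 177561 - 263 = 177298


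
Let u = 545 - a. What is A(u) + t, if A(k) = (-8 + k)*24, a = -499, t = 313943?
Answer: 338807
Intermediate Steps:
u = 1044 (u = 545 - 1*(-499) = 545 + 499 = 1044)
A(k) = -192 + 24*k
A(u) + t = (-192 + 24*1044) + 313943 = (-192 + 25056) + 313943 = 24864 + 313943 = 338807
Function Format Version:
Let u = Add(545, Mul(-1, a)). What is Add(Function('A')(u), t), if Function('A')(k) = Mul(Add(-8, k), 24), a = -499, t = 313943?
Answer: 338807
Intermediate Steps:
u = 1044 (u = Add(545, Mul(-1, -499)) = Add(545, 499) = 1044)
Function('A')(k) = Add(-192, Mul(24, k))
Add(Function('A')(u), t) = Add(Add(-192, Mul(24, 1044)), 313943) = Add(Add(-192, 25056), 313943) = Add(24864, 313943) = 338807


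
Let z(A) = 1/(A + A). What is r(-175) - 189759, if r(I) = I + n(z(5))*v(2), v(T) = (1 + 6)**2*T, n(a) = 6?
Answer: -189346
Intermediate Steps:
z(A) = 1/(2*A)
v(T) = 49*T (v(T) = 7**2*T = 49*T)
r(I) = 588 + I (r(I) = I + 6*(49*2) = I + 6*98 = I + 588 = 588 + I)
r(-175) - 189759 = (588 - 175) - 189759 = 413 - 189759 = -189346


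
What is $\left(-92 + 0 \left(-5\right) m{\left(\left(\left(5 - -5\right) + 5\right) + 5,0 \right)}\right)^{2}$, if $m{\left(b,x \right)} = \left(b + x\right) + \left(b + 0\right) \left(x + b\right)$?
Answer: $8464$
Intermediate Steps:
$m{\left(b,x \right)} = b + x + b \left(b + x\right)$ ($m{\left(b,x \right)} = \left(b + x\right) + b \left(b + x\right) = b + x + b \left(b + x\right)$)
$\left(-92 + 0 \left(-5\right) m{\left(\left(\left(5 - -5\right) + 5\right) + 5,0 \right)}\right)^{2} = \left(-92 + 0 \left(-5\right) \left(\left(\left(\left(5 - -5\right) + 5\right) + 5\right) + 0 + \left(\left(\left(5 - -5\right) + 5\right) + 5\right)^{2} + \left(\left(\left(5 - -5\right) + 5\right) + 5\right) 0\right)\right)^{2} = \left(-92 + 0 \left(\left(\left(\left(5 + 5\right) + 5\right) + 5\right) + 0 + \left(\left(\left(5 + 5\right) + 5\right) + 5\right)^{2} + \left(\left(\left(5 + 5\right) + 5\right) + 5\right) 0\right)\right)^{2} = \left(-92 + 0 \left(\left(\left(10 + 5\right) + 5\right) + 0 + \left(\left(10 + 5\right) + 5\right)^{2} + \left(\left(10 + 5\right) + 5\right) 0\right)\right)^{2} = \left(-92 + 0 \left(\left(15 + 5\right) + 0 + \left(15 + 5\right)^{2} + \left(15 + 5\right) 0\right)\right)^{2} = \left(-92 + 0 \left(20 + 0 + 20^{2} + 20 \cdot 0\right)\right)^{2} = \left(-92 + 0 \left(20 + 0 + 400 + 0\right)\right)^{2} = \left(-92 + 0 \cdot 420\right)^{2} = \left(-92 + 0\right)^{2} = \left(-92\right)^{2} = 8464$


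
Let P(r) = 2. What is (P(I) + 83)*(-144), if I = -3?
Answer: -12240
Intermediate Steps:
(P(I) + 83)*(-144) = (2 + 83)*(-144) = 85*(-144) = -12240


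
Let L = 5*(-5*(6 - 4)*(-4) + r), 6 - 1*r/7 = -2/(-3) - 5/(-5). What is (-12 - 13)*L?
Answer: -26375/3 ≈ -8791.7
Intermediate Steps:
r = 91/3 (r = 42 - 7*(-2/(-3) - 5/(-5)) = 42 - 7*(-2*(-⅓) - 5*(-⅕)) = 42 - 7*(⅔ + 1) = 42 - 7*5/3 = 42 - 35/3 = 91/3 ≈ 30.333)
L = 1055/3 (L = 5*(-5*(6 - 4)*(-4) + 91/3) = 5*(-5*2*(-4) + 91/3) = 5*(-10*(-4) + 91/3) = 5*(40 + 91/3) = 5*(211/3) = 1055/3 ≈ 351.67)
(-12 - 13)*L = (-12 - 13)*(1055/3) = -25*1055/3 = -26375/3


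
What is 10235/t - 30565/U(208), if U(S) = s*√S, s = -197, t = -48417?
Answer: -10235/48417 + 30565*√13/10244 ≈ 10.546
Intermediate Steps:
U(S) = -197*√S
10235/t - 30565/U(208) = 10235/(-48417) - 30565*(-√13/10244) = 10235*(-1/48417) - 30565*(-√13/10244) = -10235/48417 - 30565*(-√13/10244) = -10235/48417 - (-30565)*√13/10244 = -10235/48417 + 30565*√13/10244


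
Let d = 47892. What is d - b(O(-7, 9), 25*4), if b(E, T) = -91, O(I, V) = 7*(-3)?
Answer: 47983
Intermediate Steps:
O(I, V) = -21
d - b(O(-7, 9), 25*4) = 47892 - 1*(-91) = 47892 + 91 = 47983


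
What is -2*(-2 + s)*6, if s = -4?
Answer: 72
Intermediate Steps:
-2*(-2 + s)*6 = -2*(-2 - 4)*6 = -2*(-6)*6 = 12*6 = 72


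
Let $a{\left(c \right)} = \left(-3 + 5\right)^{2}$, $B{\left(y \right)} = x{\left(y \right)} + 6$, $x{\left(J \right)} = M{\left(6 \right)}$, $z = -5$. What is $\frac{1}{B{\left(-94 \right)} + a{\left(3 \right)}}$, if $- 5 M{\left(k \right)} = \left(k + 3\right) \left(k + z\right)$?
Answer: $\frac{5}{41} \approx 0.12195$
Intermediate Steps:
$M{\left(k \right)} = - \frac{\left(-5 + k\right) \left(3 + k\right)}{5}$ ($M{\left(k \right)} = - \frac{\left(k + 3\right) \left(k - 5\right)}{5} = - \frac{\left(3 + k\right) \left(-5 + k\right)}{5} = - \frac{\left(-5 + k\right) \left(3 + k\right)}{5}$)
$x{\left(J \right)} = - \frac{9}{5}$ ($x{\left(J \right)} = 3 - \frac{6^{2}}{5} + \frac{2}{5} \cdot 6 = 3 - \frac{36}{5} + \frac{12}{5} = - \frac{9}{5}$)
$B{\left(y \right)} = \frac{21}{5}$ ($B{\left(y \right)} = - \frac{9}{5} + 6 = \frac{21}{5}$)
$a{\left(c \right)} = 4$ ($a{\left(c \right)} = 2^{2} = 4$)
$\frac{1}{B{\left(-94 \right)} + a{\left(3 \right)}} = \frac{1}{\frac{21}{5} + 4} = \frac{1}{\frac{41}{5}} = \frac{5}{41}$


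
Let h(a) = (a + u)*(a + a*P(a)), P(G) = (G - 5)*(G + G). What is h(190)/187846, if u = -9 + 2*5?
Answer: 1275611645/93923 ≈ 13581.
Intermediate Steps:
P(G) = 2*G*(-5 + G) (P(G) = (-5 + G)*(2*G) = 2*G*(-5 + G))
u = 1 (u = -9 + 10 = 1)
h(a) = (1 + a)*(a + 2*a**2*(-5 + a)) (h(a) = (a + 1)*(a + a*(2*a*(-5 + a))) = (1 + a)*(a + 2*a**2*(-5 + a)))
h(190)/187846 = (190*(1 - 9*190 - 8*190**2 + 2*190**3))/187846 = (190*(1 - 1710 - 8*36100 + 2*6859000))*(1/187846) = (190*(1 - 1710 - 288800 + 13718000))*(1/187846) = (190*13427491)*(1/187846) = 2551223290*(1/187846) = 1275611645/93923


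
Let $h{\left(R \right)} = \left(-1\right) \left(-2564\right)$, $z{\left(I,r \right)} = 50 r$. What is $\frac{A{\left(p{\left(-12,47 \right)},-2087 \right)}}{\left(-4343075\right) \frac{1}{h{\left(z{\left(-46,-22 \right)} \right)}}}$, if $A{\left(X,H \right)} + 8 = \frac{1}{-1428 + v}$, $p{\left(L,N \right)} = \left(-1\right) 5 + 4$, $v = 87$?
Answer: $\frac{27509156}{5824063575} \approx 0.0047234$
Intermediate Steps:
$p{\left(L,N \right)} = -1$ ($p{\left(L,N \right)} = -5 + 4 = -1$)
$h{\left(R \right)} = 2564$
$A{\left(X,H \right)} = - \frac{10729}{1341}$ ($A{\left(X,H \right)} = -8 + \frac{1}{-1428 + 87} = -8 + \frac{1}{-1341} = -8 - \frac{1}{1341} = - \frac{10729}{1341}$)
$\frac{A{\left(p{\left(-12,47 \right)},-2087 \right)}}{\left(-4343075\right) \frac{1}{h{\left(z{\left(-46,-22 \right)} \right)}}} = - \frac{10729}{1341 \left(- \frac{4343075}{2564}\right)} = \left(- \frac{10729}{1341}\right) \left(- \frac{2564}{4343075}\right) = \frac{27509156}{5824063575}$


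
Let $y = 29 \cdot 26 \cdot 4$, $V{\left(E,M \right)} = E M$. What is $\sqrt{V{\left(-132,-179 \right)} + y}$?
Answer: $2 \sqrt{6661} \approx 163.23$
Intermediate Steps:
$y = 3016$ ($y = 754 \cdot 4 = 3016$)
$\sqrt{V{\left(-132,-179 \right)} + y} = \sqrt{\left(-132\right) \left(-179\right) + 3016} = \sqrt{23628 + 3016} = \sqrt{26644} = 2 \sqrt{6661}$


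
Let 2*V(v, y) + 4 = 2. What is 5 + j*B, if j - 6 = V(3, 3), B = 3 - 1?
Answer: 15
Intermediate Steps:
V(v, y) = -1 (V(v, y) = -2 + (½)*2 = -2 + 1 = -1)
B = 2
j = 5 (j = 6 - 1 = 5)
5 + j*B = 5 + 5*2 = 5 + 10 = 15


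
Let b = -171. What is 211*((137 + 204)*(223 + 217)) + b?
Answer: 31658269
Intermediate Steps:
211*((137 + 204)*(223 + 217)) + b = 211*((137 + 204)*(223 + 217)) - 171 = 211*(341*440) - 171 = 211*150040 - 171 = 31658440 - 171 = 31658269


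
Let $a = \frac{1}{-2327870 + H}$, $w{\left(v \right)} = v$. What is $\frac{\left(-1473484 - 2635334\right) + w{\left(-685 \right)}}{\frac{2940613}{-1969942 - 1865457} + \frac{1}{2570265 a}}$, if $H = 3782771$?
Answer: $\frac{13503815640063638235}{659342943982} \approx 2.0481 \cdot 10^{7}$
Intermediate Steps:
$a = \frac{1}{1454901}$ ($a = \frac{1}{-2327870 + 3782771} = \frac{1}{1454901} \approx 6.8733 \cdot 10^{-7}$)
$\frac{\left(-1473484 - 2635334\right) + w{\left(-685 \right)}}{\frac{2940613}{-1969942 - 1865457} + \frac{1}{2570265 a}} = \frac{\left(-1473484 - 2635334\right) - 685}{\frac{2940613}{-1969942 - 1865457} + \frac{\frac{1}{\frac{1}{1454901}}}{2570265}} = \frac{-4108818 - 685}{\frac{2940613}{-1969942 - 1865457} + \frac{1}{2570265} \cdot 1454901} = - \frac{4109503}{\frac{2940613}{-3835399} + \frac{484967}{856755}} = - \frac{4109503}{2940613 \left(- \frac{1}{3835399}\right) + \frac{484967}{856755}} = - \frac{4109503}{- \frac{2940613}{3835399} + \frac{484967}{856755}} = - \frac{4109503}{- \frac{659342943982}{3285997270245}} = \left(-4109503\right) \left(- \frac{3285997270245}{659342943982}\right) = \frac{13503815640063638235}{659342943982}$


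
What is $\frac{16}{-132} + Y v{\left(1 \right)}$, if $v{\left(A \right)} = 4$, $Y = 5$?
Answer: $\frac{656}{33} \approx 19.879$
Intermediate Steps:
$\frac{16}{-132} + Y v{\left(1 \right)} = \frac{16}{-132} + 5 \cdot 4 = 16 \left(- \frac{1}{132}\right) + 20 = - \frac{4}{33} + 20 = \frac{656}{33}$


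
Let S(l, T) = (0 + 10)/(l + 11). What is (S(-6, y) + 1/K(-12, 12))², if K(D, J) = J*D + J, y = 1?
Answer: 69169/17424 ≈ 3.9698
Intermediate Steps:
K(D, J) = J + D*J (K(D, J) = D*J + J = J + D*J)
S(l, T) = 10/(11 + l)
(S(-6, y) + 1/K(-12, 12))² = (10/(11 - 6) + 1/(12*(1 - 12)))² = (10/5 + 1/(12*(-11)))² = (10*(⅕) + 1/(-132))² = (2 - 1/132)² = (263/132)² = 69169/17424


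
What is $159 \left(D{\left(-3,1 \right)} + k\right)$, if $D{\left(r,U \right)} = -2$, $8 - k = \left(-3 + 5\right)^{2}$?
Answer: $318$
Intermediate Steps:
$k = 4$ ($k = 8 - \left(-3 + 5\right)^{2} = 8 - 2^{2} = 8 - 4 = 4$)
$159 \left(D{\left(-3,1 \right)} + k\right) = 159 \left(-2 + 4\right) = 159 \cdot 2 = 318$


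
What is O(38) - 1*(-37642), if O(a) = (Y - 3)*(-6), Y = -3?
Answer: 37678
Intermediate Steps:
O(a) = 36 (O(a) = (-3 - 3)*(-6) = -6*(-6) = 36)
O(38) - 1*(-37642) = 36 - 1*(-37642) = 36 + 37642 = 37678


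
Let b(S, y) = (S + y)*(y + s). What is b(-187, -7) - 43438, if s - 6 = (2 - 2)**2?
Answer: -43244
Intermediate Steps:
s = 6 (s = 6 + (2 - 2)**2 = 6 + 0**2 = 6 + 0 = 6)
b(S, y) = (6 + y)*(S + y) (b(S, y) = (S + y)*(y + 6) = (S + y)*(6 + y) = (6 + y)*(S + y))
b(-187, -7) - 43438 = ((-7)**2 + 6*(-187) + 6*(-7) - 187*(-7)) - 43438 = (49 - 1122 - 42 + 1309) - 43438 = 194 - 43438 = -43244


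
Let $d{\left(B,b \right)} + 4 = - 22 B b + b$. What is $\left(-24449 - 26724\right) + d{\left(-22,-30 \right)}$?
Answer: $-65727$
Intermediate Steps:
$d{\left(B,b \right)} = -4 + b - 22 B b$ ($d{\left(B,b \right)} = -4 + \left(- 22 B b + b\right) = -4 - \left(- b + 22 B b\right) = -4 + b - 22 B b$)
$\left(-24449 - 26724\right) + d{\left(-22,-30 \right)} = \left(-24449 - 26724\right) - \left(34 + 14520\right) = -51173 - 14554 = -65727$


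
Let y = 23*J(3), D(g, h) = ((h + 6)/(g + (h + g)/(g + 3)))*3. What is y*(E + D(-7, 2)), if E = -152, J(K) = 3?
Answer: -10776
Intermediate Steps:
D(g, h) = 3*(6 + h)/(g + (g + h)/(3 + g)) (D(g, h) = ((6 + h)/(g + (g + h)/(3 + g)))*3 = 3*(6 + h)/(g + (g + h)/(3 + g)))
y = 69 (y = 23*3 = 69)
y*(E + D(-7, 2)) = 69*(-152 + 3*(18 + 3*2 + 6*(-7) - 7*2)/(2 + (-7)**2 + 4*(-7))) = 69*(-152 + 3*(18 + 6 - 42 - 14)/(2 + 49 - 28)) = 69*(-152 + 3*(-32)/23) = 69*(-152 + 3*(1/23)*(-32)) = 69*(-152 - 96/23) = 69*(-3592/23) = -10776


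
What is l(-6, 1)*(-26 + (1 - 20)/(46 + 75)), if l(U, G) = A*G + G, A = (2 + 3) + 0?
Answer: -18990/121 ≈ -156.94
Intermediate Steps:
A = 5 (A = 5 + 0 = 5)
l(U, G) = 6*G (l(U, G) = 5*G + G = 6*G)
l(-6, 1)*(-26 + (1 - 20)/(46 + 75)) = (6*1)*(-26 + (1 - 20)/(46 + 75)) = 6*(-26 - 19/121) = 6*(-3165/121) = -18990/121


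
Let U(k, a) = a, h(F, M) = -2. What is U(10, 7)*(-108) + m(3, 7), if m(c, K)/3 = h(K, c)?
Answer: -762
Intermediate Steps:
m(c, K) = -6 (m(c, K) = 3*(-2) = -6)
U(10, 7)*(-108) + m(3, 7) = 7*(-108) - 6 = -756 - 6 = -762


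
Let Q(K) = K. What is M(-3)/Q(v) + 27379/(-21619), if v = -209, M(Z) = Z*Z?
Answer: -5916782/4518371 ≈ -1.3095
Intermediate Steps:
M(Z) = Z**2
M(-3)/Q(v) + 27379/(-21619) = (-3)**2/(-209) + 27379/(-21619) = 9*(-1/209) + 27379*(-1/21619) = -9/209 - 27379/21619 = -5916782/4518371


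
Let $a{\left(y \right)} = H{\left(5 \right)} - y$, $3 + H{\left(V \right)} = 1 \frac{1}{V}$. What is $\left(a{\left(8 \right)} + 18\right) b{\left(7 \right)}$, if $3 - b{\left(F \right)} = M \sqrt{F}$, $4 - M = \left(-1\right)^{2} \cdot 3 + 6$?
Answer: $\frac{108}{5} + 36 \sqrt{7} \approx 116.85$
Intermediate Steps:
$H{\left(V \right)} = -3 + \frac{1}{V}$ ($H{\left(V \right)} = -3 + 1 \frac{1}{V} = -3 + \frac{1}{V}$)
$M = -5$ ($M = 4 - \left(\left(-1\right)^{2} \cdot 3 + 6\right) = 4 - \left(1 \cdot 3 + 6\right) = 4 - \left(3 + 6\right) = 4 - 9 = -5$)
$b{\left(F \right)} = 3 + 5 \sqrt{F}$ ($b{\left(F \right)} = 3 - - 5 \sqrt{F} = 3 + 5 \sqrt{F}$)
$a{\left(y \right)} = - \frac{14}{5} - y$ ($a{\left(y \right)} = \left(-3 + \frac{1}{5}\right) - y = - \frac{14}{5} - y$)
$\left(a{\left(8 \right)} + 18\right) b{\left(7 \right)} = \left(\left(- \frac{14}{5} - 8\right) + 18\right) \left(3 + 5 \sqrt{7}\right) = \left(- \frac{54}{5} + 18\right) \left(3 + 5 \sqrt{7}\right) = \frac{36 \left(3 + 5 \sqrt{7}\right)}{5} = \frac{108}{5} + 36 \sqrt{7}$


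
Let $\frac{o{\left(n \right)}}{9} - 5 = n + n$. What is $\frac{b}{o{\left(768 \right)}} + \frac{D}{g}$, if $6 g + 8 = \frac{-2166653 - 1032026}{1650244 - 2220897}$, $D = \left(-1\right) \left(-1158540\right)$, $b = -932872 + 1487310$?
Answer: $- \frac{6933086584862}{2388483} \approx -2.9027 \cdot 10^{6}$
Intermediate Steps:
$b = 554438$
$o{\left(n \right)} = 45 + 18 n$ ($o{\left(n \right)} = 45 + 9 \left(n + n\right) = 45 + 9 \cdot 2 n = 45 + 18 n$)
$D = 1158540$
$g = - \frac{19805}{49622}$ ($g = - \frac{4}{3} + \frac{\left(-2166653 - 1032026\right) \frac{1}{1650244 - 2220897}}{6} = - \frac{4}{3} + \frac{\left(-3198679\right) \frac{1}{-570653}}{6} = - \frac{4}{3} + \frac{\left(-3198679\right) \left(- \frac{1}{570653}\right)}{6} = - \frac{4}{3} + \frac{1}{6} \cdot \frac{139073}{24811} = - \frac{4}{3} + \frac{139073}{148866} = - \frac{19805}{49622} \approx -0.39912$)
$\frac{b}{o{\left(768 \right)}} + \frac{D}{g} = \frac{554438}{45 + 18 \cdot 768} + \frac{1158540}{- \frac{19805}{49622}} = \frac{554438}{45 + 13824} + 1158540 \left(- \frac{49622}{19805}\right) = \frac{554438}{13869} - \frac{11497814376}{3961} = 554438 \cdot \frac{1}{13869} - \frac{11497814376}{3961} = \frac{24106}{603} - \frac{11497814376}{3961} = - \frac{6933086584862}{2388483}$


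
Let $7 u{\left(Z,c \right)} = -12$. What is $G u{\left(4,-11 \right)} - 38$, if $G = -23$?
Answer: $\frac{10}{7} \approx 1.4286$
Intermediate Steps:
$u{\left(Z,c \right)} = - \frac{12}{7}$ ($u{\left(Z,c \right)} = \frac{1}{7} \left(-12\right) = - \frac{12}{7}$)
$G u{\left(4,-11 \right)} - 38 = \left(-23\right) \left(- \frac{12}{7}\right) - 38 = \frac{276}{7} - 38 = \frac{10}{7}$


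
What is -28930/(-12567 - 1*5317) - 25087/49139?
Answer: 1849687/1670726 ≈ 1.1071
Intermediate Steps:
-28930/(-12567 - 1*5317) - 25087/49139 = -28930/(-12567 - 5317) - 25087*1/49139 = -28930/(-17884) - 25087/49139 = -28930*(-1/17884) - 25087/49139 = 55/34 - 25087/49139 = 1849687/1670726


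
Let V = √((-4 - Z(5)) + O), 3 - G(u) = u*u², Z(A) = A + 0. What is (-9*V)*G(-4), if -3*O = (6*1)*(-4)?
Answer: -603*I ≈ -603.0*I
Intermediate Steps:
O = 8 (O = -6*1*(-4)/3 = -2*(-4) = -⅓*(-24) = 8)
Z(A) = A
G(u) = 3 - u³ (G(u) = 3 - u*u² = 3 - u³)
V = I (V = √((-4 - 1*5) + 8) = √((-4 - 5) + 8) = √(-9 + 8) = √(-1) = I ≈ 1.0*I)
(-9*V)*G(-4) = (-9*I)*(3 - 1*(-4)³) = (-9*I)*(3 - 1*(-64)) = (-9*I)*(3 + 64) = -9*I*67 = -603*I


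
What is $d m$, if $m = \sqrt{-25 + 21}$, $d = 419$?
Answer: $838 i \approx 838.0 i$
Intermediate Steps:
$m = 2 i$ ($m = \sqrt{-4} = 2 i \approx 2.0 i$)
$d m = 419 \cdot 2 i = 838 i$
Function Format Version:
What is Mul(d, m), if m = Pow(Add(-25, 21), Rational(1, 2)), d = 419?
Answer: Mul(838, I) ≈ Mul(838.00, I)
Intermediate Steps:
m = Mul(2, I) (m = Pow(-4, Rational(1, 2)) = Mul(2, I) ≈ Mul(2.0000, I))
Mul(d, m) = Mul(419, Mul(2, I)) = Mul(838, I)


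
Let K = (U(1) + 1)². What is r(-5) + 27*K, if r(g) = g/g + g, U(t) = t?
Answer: 104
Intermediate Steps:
K = 4 (K = (1 + 1)² = 2² = 4)
r(g) = 1 + g
r(-5) + 27*K = (1 - 5) + 27*4 = -4 + 108 = 104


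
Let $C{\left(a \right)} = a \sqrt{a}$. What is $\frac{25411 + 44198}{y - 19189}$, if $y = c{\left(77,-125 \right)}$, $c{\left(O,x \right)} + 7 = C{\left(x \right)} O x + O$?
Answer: $- \frac{1330854471}{180939086239286} - \frac{418741640625 i \sqrt{5}}{180939086239286} \approx -7.3553 \cdot 10^{-6} - 0.0051749 i$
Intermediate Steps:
$C{\left(a \right)} = a^{\frac{3}{2}}$
$c{\left(O,x \right)} = -7 + O + O x^{\frac{5}{2}}$ ($c{\left(O,x \right)} = -7 + \left(x^{\frac{3}{2}} O x + O\right) = -7 + \left(O x^{\frac{3}{2}} x + O\right) = -7 + \left(O x^{\frac{5}{2}} + O\right) = -7 + \left(O + O x^{\frac{5}{2}}\right) = -7 + O + O x^{\frac{5}{2}}$)
$y = 70 + 6015625 i \sqrt{5}$ ($y = -7 + 77 + 77 \left(-125\right)^{\frac{5}{2}} = -7 + 77 + 77 \cdot 78125 i \sqrt{5} = -7 + 77 + 6015625 i \sqrt{5} = 70 + 6015625 i \sqrt{5} \approx 70.0 + 1.3451 \cdot 10^{7} i$)
$\frac{25411 + 44198}{y - 19189} = \frac{25411 + 44198}{\left(70 + 6015625 i \sqrt{5}\right) - 19189} = \frac{69609}{-19119 + 6015625 i \sqrt{5}}$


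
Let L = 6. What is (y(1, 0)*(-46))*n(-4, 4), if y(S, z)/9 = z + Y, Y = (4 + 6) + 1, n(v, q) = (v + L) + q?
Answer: -27324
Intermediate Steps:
n(v, q) = 6 + q + v (n(v, q) = (v + 6) + q = (6 + v) + q = 6 + q + v)
Y = 11 (Y = 10 + 1 = 11)
y(S, z) = 99 + 9*z (y(S, z) = 9*(z + 11) = 9*(11 + z) = 99 + 9*z)
(y(1, 0)*(-46))*n(-4, 4) = ((99 + 9*0)*(-46))*(6 + 4 - 4) = ((99 + 0)*(-46))*6 = (99*(-46))*6 = -4554*6 = -27324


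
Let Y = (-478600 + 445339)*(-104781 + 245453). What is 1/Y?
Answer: -1/4678891392 ≈ -2.1373e-10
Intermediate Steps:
Y = -4678891392 (Y = -33261*140672 = -4678891392)
1/Y = 1/(-4678891392) = -1/4678891392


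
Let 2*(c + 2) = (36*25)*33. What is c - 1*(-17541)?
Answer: 32389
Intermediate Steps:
c = 14848 (c = -2 + ((36*25)*33)/2 = -2 + (900*33)/2 = -2 + (½)*29700 = -2 + 14850 = 14848)
c - 1*(-17541) = 14848 - 1*(-17541) = 14848 + 17541 = 32389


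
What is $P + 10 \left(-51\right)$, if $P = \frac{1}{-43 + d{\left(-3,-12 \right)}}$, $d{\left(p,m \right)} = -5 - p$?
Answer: $- \frac{22951}{45} \approx -510.02$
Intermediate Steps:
$P = - \frac{1}{45}$ ($P = \frac{1}{-43 - 2} = \frac{1}{-45} = - \frac{1}{45} \approx -0.022222$)
$P + 10 \left(-51\right) = - \frac{1}{45} + 10 \left(-51\right) = - \frac{1}{45} - 510 = - \frac{22951}{45}$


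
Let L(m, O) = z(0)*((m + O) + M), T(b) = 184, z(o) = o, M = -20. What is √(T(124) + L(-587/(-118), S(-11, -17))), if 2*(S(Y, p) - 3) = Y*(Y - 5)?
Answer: 2*√46 ≈ 13.565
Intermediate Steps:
S(Y, p) = 3 + Y*(-5 + Y)/2 (S(Y, p) = 3 + (Y*(Y - 5))/2 = 3 + (Y*(-5 + Y))/2 = 3 + Y*(-5 + Y)/2)
L(m, O) = 0 (L(m, O) = 0*((m + O) - 20) = 0*((O + m) - 20) = 0*(-20 + O + m) = 0)
√(T(124) + L(-587/(-118), S(-11, -17))) = √(184 + 0) = √184 = 2*√46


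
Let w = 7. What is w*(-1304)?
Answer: -9128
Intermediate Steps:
w*(-1304) = 7*(-1304) = -9128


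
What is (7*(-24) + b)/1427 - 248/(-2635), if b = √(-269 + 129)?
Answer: -2864/121295 + 2*I*√35/1427 ≈ -0.023612 + 0.0082916*I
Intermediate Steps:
b = 2*I*√35 (b = √(-140) = 2*I*√35 ≈ 11.832*I)
(7*(-24) + b)/1427 - 248/(-2635) = (7*(-24) + 2*I*√35)/1427 - 248/(-2635) = (-168 + 2*I*√35)*(1/1427) - 248*(-1/2635) = (-168/1427 + 2*I*√35/1427) + 8/85 = -2864/121295 + 2*I*√35/1427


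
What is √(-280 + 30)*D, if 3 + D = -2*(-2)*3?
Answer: 45*I*√10 ≈ 142.3*I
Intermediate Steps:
D = 9 (D = -3 - 2*(-2)*3 = -3 + 4*3 = -3 + 12 = 9)
√(-280 + 30)*D = √(-280 + 30)*9 = √(-250)*9 = (5*I*√10)*9 = 45*I*√10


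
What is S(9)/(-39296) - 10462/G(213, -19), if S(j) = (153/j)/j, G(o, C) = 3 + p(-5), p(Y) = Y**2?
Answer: -925008311/2475648 ≈ -373.64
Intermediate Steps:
G(o, C) = 28 (G(o, C) = 3 + (-5)**2 = 3 + 25 = 28)
S(j) = 153/j**2
S(9)/(-39296) - 10462/G(213, -19) = (153/9**2)/(-39296) - 10462/28 = (153*(1/81))*(-1/39296) - 10462*1/28 = (17/9)*(-1/39296) - 5231/14 = -17/353664 - 5231/14 = -925008311/2475648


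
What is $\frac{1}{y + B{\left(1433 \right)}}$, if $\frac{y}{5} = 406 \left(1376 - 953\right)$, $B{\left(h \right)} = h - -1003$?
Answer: $\frac{1}{861126} \approx 1.1613 \cdot 10^{-6}$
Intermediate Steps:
$B{\left(h \right)} = 1003 + h$ ($B{\left(h \right)} = h + 1003 = 1003 + h$)
$y = 858690$ ($y = 5 \cdot 406 \left(1376 - 953\right) = 5 \cdot 406 \cdot 423 = 5 \cdot 171738 = 858690$)
$\frac{1}{y + B{\left(1433 \right)}} = \frac{1}{858690 + \left(1003 + 1433\right)} = \frac{1}{858690 + 2436} = \frac{1}{861126}$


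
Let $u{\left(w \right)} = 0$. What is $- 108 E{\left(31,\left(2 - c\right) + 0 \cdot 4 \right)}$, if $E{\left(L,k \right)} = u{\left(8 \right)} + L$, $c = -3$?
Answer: $-3348$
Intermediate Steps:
$E{\left(L,k \right)} = L$ ($E{\left(L,k \right)} = 0 + L = L$)
$- 108 E{\left(31,\left(2 - c\right) + 0 \cdot 4 \right)} = \left(-108\right) 31 = -3348$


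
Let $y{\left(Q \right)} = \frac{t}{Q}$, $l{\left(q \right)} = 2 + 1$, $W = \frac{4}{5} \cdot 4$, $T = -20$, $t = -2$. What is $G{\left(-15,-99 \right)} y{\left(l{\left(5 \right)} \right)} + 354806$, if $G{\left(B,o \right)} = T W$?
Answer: $\frac{1064546}{3} \approx 3.5485 \cdot 10^{5}$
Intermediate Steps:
$W = \frac{16}{5}$ ($W = 4 \cdot \frac{1}{5} \cdot 4 = \frac{4}{5} \cdot 4 = \frac{16}{5} \approx 3.2$)
$G{\left(B,o \right)} = -64$ ($G{\left(B,o \right)} = \left(-20\right) \frac{16}{5} = -64$)
$l{\left(q \right)} = 3$
$y{\left(Q \right)} = - \frac{2}{Q}$
$G{\left(-15,-99 \right)} y{\left(l{\left(5 \right)} \right)} + 354806 = - 64 \left(- \frac{2}{3}\right) + 354806 = - 64 \left(\left(-2\right) \frac{1}{3}\right) + 354806 = \left(-64\right) \left(- \frac{2}{3}\right) + 354806 = \frac{128}{3} + 354806 = \frac{1064546}{3}$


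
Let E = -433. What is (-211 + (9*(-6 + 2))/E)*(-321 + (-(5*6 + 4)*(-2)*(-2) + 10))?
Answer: 40823169/433 ≈ 94280.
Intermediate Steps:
(-211 + (9*(-6 + 2))/E)*(-321 + (-(5*6 + 4)*(-2)*(-2) + 10)) = (-211 + (9*(-6 + 2))/(-433))*(-321 + (-(5*6 + 4)*(-2)*(-2) + 10)) = (-211 + (9*(-4))*(-1/433))*(-321 + (-(30 + 4)*(-2)*(-2) + 10)) = (-211 - 36*(-1/433))*(-321 + (-34*(-2)*(-2) + 10)) = (-211 + 36/433)*(-321 + (-(-68)*(-2) + 10)) = -91327*(-321 + (-1*136 + 10))/433 = -91327*(-321 + (-136 + 10))/433 = -91327*(-321 - 126)/433 = -91327/433*(-447) = 40823169/433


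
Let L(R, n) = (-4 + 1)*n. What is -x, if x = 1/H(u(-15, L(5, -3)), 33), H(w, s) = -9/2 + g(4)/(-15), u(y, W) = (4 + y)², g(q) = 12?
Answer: 10/53 ≈ 0.18868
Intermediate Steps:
L(R, n) = -3*n
H(w, s) = -53/10 (H(w, s) = -9/2 + 12/(-15) = -9*½ + 12*(-1/15) = -9/2 - ⅘ = -53/10)
x = -10/53 (x = 1/(-53/10) = -10/53 ≈ -0.18868)
-x = -1*(-10/53) = 10/53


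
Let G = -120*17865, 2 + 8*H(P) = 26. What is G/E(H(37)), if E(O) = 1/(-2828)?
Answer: 6062666400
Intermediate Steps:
H(P) = 3 (H(P) = -1/4 + (1/8)*26 = -1/4 + 13/4 = 3)
E(O) = -1/2828
G = -2143800
G/E(H(37)) = -2143800/(-1/2828) = -2143800*(-2828) = 6062666400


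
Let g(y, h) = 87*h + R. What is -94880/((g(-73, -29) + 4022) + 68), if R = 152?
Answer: -94880/1719 ≈ -55.195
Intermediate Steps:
g(y, h) = 152 + 87*h (g(y, h) = 87*h + 152 = 152 + 87*h)
-94880/((g(-73, -29) + 4022) + 68) = -94880/(((152 + 87*(-29)) + 4022) + 68) = -94880/(((152 - 2523) + 4022) + 68) = -94880/((-2371 + 4022) + 68) = -94880/(1651 + 68) = -94880/1719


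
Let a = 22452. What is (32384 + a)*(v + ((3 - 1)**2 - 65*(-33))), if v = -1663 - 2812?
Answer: -127548536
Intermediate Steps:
v = -4475
(32384 + a)*(v + ((3 - 1)**2 - 65*(-33))) = (32384 + 22452)*(-4475 + ((3 - 1)**2 - 65*(-33))) = 54836*(-4475 + (2**2 + 2145)) = 54836*(-4475 + (4 + 2145)) = 54836*(-4475 + 2149) = 54836*(-2326) = -127548536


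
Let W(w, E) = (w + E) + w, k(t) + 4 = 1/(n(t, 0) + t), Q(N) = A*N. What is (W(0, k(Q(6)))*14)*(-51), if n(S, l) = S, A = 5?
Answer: 28441/10 ≈ 2844.1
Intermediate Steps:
Q(N) = 5*N
k(t) = -4 + 1/(2*t) (k(t) = -4 + 1/(t + t) = -4 + 1/(2*t))
W(w, E) = E + 2*w (W(w, E) = (E + w) + w = E + 2*w)
(W(0, k(Q(6)))*14)*(-51) = (((-4 + 1/(2*((5*6)))) + 2*0)*14)*(-51) = (((-4 + (½)/30) + 0)*14)*(-51) = (((-4 + (½)*(1/30)) + 0)*14)*(-51) = (((-4 + 1/60) + 0)*14)*(-51) = ((-239/60 + 0)*14)*(-51) = -239/60*14*(-51) = -1673/30*(-51) = 28441/10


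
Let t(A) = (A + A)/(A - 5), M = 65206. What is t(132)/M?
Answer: 132/4140581 ≈ 3.1880e-5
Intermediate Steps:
t(A) = 2*A/(-5 + A) (t(A) = (2*A)/(-5 + A) = 2*A/(-5 + A))
t(132)/M = (2*132/(-5 + 132))/65206 = (2*132/127)*(1/65206) = (2*132*(1/127))*(1/65206) = (264/127)*(1/65206) = 132/4140581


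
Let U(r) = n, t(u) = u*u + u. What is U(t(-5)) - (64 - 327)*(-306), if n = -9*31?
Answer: -80757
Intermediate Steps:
t(u) = u + u² (t(u) = u² + u = u + u²)
n = -279
U(r) = -279
U(t(-5)) - (64 - 327)*(-306) = -279 - (64 - 327)*(-306) = -279 - (-263)*(-306) = -279 - 1*80478 = -279 - 80478 = -80757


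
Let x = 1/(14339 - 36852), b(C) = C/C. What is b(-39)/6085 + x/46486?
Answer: 1046533233/6368191750030 ≈ 0.00016434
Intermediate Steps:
b(C) = 1
x = -1/22513 (x = 1/(-22513) = -1/22513 ≈ -4.4419e-5)
b(-39)/6085 + x/46486 = 1/6085 - 1/22513/46486 = 1*(1/6085) - 1/22513*1/46486 = 1/6085 - 1/1046539318 = 1046533233/6368191750030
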